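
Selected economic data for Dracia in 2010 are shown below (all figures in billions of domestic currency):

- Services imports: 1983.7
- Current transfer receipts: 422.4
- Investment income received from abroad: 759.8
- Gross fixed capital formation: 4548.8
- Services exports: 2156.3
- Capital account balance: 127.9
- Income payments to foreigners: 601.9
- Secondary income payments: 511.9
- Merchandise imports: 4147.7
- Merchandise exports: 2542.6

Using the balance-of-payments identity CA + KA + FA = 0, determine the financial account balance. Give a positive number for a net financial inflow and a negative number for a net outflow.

1236.2

Goods balance = 2542.6 - 4147.7 = -1605.1
Services balance = 2156.3 - 1983.7 = 172.6
Trade balance (goods + services) = -1605.1 + 172.6 = -1432.5
Net primary income = 759.8 - 601.9 = 157.9
Net secondary income = 422.4 - 511.9 = -89.5
Current account = -1432.5 + 157.9 + (-89.5) = -1364.1
Financial account = -(-1364.1 + 127.9) = 1236.2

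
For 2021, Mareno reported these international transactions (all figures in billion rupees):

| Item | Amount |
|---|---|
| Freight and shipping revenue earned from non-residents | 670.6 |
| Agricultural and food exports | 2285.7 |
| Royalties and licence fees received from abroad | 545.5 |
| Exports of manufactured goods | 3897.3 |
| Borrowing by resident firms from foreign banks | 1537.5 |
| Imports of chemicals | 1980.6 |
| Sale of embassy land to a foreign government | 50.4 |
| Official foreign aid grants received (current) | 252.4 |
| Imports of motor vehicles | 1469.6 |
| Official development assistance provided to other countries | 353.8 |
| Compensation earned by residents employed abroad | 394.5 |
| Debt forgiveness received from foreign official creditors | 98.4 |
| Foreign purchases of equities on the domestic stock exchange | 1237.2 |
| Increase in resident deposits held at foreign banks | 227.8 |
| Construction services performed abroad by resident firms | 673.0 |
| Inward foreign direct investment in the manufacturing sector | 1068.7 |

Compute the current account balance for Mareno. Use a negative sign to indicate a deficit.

4915.0

Goods: -1980.6 + 2285.7 + 3897.3 - 1469.6 = 2732.8
Services: 670.6 + 673.0 + 545.5 = 1889.1
Primary income: 394.5
Secondary income: -353.8 + 252.4 = -101.4
Current account = 2732.8 + 1889.1 + 394.5 + (-101.4) = 4915.0
(Excluded from the current account — financial account: borrowing by resident firms from foreign banks 1537.5, foreign purchases of equities on the domestic stock exchange 1237.2, increase in resident deposits held at foreign banks 227.8, inward foreign direct investment in the manufacturing sector 1068.7; capital account: sale of embassy land to a foreign government 50.4, debt forgiveness received from foreign official creditors 98.4.)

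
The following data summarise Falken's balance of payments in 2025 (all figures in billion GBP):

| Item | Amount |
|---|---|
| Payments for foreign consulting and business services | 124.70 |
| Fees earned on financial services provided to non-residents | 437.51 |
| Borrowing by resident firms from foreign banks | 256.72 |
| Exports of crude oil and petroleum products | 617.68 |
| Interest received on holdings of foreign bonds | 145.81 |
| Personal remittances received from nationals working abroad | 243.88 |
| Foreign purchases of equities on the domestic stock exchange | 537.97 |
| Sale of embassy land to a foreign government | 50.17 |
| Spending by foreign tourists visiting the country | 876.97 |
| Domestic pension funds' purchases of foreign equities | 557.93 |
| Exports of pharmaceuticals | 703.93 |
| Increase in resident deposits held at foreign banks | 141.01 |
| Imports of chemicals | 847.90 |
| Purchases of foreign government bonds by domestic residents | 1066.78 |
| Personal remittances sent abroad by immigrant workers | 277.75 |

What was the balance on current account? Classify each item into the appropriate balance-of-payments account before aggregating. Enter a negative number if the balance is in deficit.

1775.43

Goods: 703.93 + 617.68 - 847.90 = 473.71
Services: 437.51 + 876.97 - 124.70 = 1189.78
Primary income: 145.81
Secondary income: -277.75 + 243.88 = -33.87
Current account = 473.71 + 1189.78 + 145.81 + (-33.87) = 1775.43
(Excluded from the current account — financial account: borrowing by resident firms from foreign banks 256.72, foreign purchases of equities on the domestic stock exchange 537.97, domestic pension funds' purchases of foreign equities 557.93, increase in resident deposits held at foreign banks 141.01, purchases of foreign government bonds by domestic residents 1066.78; capital account: sale of embassy land to a foreign government 50.17.)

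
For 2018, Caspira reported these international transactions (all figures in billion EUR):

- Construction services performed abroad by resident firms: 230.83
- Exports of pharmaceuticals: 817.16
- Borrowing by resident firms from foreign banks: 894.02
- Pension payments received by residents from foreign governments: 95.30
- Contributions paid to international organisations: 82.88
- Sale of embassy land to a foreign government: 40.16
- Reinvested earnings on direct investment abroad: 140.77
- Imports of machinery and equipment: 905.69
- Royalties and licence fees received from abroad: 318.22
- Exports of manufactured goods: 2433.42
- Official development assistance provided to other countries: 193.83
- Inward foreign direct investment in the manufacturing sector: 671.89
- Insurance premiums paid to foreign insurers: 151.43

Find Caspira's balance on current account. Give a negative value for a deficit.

2701.87

Goods: 817.16 + 2433.42 - 905.69 = 2344.89
Services: 230.83 - 151.43 + 318.22 = 397.62
Primary income: 140.77
Secondary income: -82.88 - 193.83 + 95.30 = -181.41
Current account = 2344.89 + 397.62 + 140.77 + (-181.41) = 2701.87
(Excluded from the current account — financial account: borrowing by resident firms from foreign banks 894.02, inward foreign direct investment in the manufacturing sector 671.89; capital account: sale of embassy land to a foreign government 40.16.)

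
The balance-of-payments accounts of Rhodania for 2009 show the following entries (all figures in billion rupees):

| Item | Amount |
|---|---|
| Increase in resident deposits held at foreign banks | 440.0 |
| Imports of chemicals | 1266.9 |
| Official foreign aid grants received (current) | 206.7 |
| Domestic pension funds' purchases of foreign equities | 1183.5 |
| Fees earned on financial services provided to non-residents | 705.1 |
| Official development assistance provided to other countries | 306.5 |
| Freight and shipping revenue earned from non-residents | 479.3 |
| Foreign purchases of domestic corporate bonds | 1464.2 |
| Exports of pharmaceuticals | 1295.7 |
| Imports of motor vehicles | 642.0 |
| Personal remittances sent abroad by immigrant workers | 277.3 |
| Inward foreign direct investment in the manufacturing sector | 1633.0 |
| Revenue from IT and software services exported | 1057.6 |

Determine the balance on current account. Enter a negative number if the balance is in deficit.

1251.7

Goods: -642.0 - 1266.9 + 1295.7 = -613.2
Services: 479.3 + 1057.6 + 705.1 = 2242.0
Secondary income: -277.3 - 306.5 + 206.7 = -377.1
Current account = (-613.2) + 2242.0 + (-377.1) = 1251.7
(Excluded from the current account — financial account: increase in resident deposits held at foreign banks 440.0, domestic pension funds' purchases of foreign equities 1183.5, foreign purchases of domestic corporate bonds 1464.2, inward foreign direct investment in the manufacturing sector 1633.0.)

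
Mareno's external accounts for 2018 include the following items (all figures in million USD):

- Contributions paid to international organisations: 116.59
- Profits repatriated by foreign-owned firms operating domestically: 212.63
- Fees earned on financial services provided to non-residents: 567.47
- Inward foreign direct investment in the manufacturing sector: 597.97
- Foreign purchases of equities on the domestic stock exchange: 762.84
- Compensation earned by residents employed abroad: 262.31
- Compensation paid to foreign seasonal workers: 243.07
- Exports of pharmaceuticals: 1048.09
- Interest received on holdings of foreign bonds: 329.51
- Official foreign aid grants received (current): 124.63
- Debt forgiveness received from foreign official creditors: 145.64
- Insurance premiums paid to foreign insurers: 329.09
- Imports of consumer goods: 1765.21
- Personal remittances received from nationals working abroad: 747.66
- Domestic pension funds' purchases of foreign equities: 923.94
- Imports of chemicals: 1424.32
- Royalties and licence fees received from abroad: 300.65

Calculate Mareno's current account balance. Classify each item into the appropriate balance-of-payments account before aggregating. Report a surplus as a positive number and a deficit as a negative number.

Goods: -1765.21 - 1424.32 + 1048.09 = -2141.44
Services: -329.09 + 567.47 + 300.65 = 539.03
Primary income: -212.63 + 329.51 + 262.31 - 243.07 = 136.12
Secondary income: 747.66 + 124.63 - 116.59 = 755.70
Current account = (-2141.44) + 539.03 + 136.12 + 755.70 = -710.59
(Excluded from the current account — financial account: inward foreign direct investment in the manufacturing sector 597.97, foreign purchases of equities on the domestic stock exchange 762.84, domestic pension funds' purchases of foreign equities 923.94; capital account: debt forgiveness received from foreign official creditors 145.64.)

-710.59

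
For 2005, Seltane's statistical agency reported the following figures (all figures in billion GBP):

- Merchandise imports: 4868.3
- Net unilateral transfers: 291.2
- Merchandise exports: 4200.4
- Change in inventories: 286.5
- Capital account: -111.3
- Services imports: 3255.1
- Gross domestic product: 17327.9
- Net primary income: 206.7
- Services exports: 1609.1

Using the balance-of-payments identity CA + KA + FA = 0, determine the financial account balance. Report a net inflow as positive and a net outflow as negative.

Goods balance = 4200.4 - 4868.3 = -667.9
Services balance = 1609.1 - 3255.1 = -1646.0
Trade balance (goods + services) = -667.9 + (-1646.0) = -2313.9
Net primary income = 206.7
Net secondary income = 291.2
Current account = -2313.9 + 206.7 + 291.2 = -1816.0
Financial account = -(-1816.0 + (-111.3)) = 1927.3

1927.3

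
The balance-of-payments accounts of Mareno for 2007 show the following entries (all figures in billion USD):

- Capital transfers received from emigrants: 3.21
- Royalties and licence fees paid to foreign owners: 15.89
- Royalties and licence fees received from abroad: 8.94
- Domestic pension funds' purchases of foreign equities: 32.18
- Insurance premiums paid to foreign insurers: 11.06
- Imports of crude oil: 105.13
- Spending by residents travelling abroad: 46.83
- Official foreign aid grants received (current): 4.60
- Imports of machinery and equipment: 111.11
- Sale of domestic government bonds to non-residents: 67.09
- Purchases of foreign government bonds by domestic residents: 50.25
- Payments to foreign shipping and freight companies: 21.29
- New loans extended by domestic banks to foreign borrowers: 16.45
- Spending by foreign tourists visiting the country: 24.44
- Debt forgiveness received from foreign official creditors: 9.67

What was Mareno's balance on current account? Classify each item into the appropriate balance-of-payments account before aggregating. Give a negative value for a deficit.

Goods: -105.13 - 111.11 = -216.24
Services: 8.94 - 11.06 + 24.44 - 15.89 - 21.29 - 46.83 = -61.69
Secondary income: 4.60
Current account = (-216.24) + (-61.69) + 4.60 = -273.33
(Excluded from the current account — capital account: capital transfers received from emigrants 3.21, debt forgiveness received from foreign official creditors 9.67; financial account: domestic pension funds' purchases of foreign equities 32.18, sale of domestic government bonds to non-residents 67.09, purchases of foreign government bonds by domestic residents 50.25, new loans extended by domestic banks to foreign borrowers 16.45.)

-273.33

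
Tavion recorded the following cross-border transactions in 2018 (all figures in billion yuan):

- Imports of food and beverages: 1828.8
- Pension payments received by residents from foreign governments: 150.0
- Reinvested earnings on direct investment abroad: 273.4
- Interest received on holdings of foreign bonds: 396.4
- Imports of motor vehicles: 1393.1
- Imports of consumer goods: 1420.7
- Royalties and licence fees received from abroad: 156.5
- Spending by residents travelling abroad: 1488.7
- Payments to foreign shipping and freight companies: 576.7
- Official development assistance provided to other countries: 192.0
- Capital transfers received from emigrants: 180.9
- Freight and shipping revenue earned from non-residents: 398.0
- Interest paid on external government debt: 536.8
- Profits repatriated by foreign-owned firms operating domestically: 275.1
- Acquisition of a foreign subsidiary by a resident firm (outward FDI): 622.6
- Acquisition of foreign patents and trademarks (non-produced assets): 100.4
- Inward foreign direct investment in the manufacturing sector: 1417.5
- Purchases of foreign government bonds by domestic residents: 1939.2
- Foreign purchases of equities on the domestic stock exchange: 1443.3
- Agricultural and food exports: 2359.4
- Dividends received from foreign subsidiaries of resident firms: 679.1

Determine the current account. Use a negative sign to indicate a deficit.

Goods: 2359.4 - 1420.7 - 1828.8 - 1393.1 = -2283.2
Services: -576.7 + 398.0 + 156.5 - 1488.7 = -1510.9
Primary income: -275.1 + 273.4 + 396.4 + 679.1 - 536.8 = 537.0
Secondary income: 150.0 - 192.0 = -42.0
Current account = (-2283.2) + (-1510.9) + 537.0 + (-42.0) = -3299.1
(Excluded from the current account — capital account: capital transfers received from emigrants 180.9, acquisition of foreign patents and trademarks (non-produced assets) 100.4; financial account: acquisition of a foreign subsidiary by a resident firm (outward FDI) 622.6, inward foreign direct investment in the manufacturing sector 1417.5, purchases of foreign government bonds by domestic residents 1939.2, foreign purchases of equities on the domestic stock exchange 1443.3.)

-3299.1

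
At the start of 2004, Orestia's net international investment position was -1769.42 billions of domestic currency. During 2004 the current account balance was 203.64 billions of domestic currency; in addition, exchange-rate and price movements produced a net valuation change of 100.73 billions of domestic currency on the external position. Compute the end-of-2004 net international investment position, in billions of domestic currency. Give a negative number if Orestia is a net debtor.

-1465.05

Change in NIIP = current account + net valuation change = 203.64 + 100.73 = 304.37
End-of-year NIIP = -1769.42 + 304.37 = -1465.05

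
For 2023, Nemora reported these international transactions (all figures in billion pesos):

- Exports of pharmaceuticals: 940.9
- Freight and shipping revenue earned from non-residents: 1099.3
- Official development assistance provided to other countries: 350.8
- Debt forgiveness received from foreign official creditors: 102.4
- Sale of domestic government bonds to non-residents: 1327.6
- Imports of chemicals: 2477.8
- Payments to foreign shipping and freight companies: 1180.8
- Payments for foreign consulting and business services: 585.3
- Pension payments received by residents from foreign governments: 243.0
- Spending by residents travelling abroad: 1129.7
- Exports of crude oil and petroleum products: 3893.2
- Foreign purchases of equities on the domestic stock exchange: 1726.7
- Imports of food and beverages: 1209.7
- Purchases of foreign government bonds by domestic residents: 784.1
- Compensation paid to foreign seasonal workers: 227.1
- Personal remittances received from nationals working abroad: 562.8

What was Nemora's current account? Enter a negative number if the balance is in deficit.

Goods: 940.9 + 3893.2 - 2477.8 - 1209.7 = 1146.6
Services: 1099.3 - 1180.8 - 1129.7 - 585.3 = -1796.5
Primary income: -227.1
Secondary income: 562.8 - 350.8 + 243.0 = 455.0
Current account = 1146.6 + (-1796.5) + (-227.1) + 455.0 = -422.0
(Excluded from the current account — capital account: debt forgiveness received from foreign official creditors 102.4; financial account: sale of domestic government bonds to non-residents 1327.6, foreign purchases of equities on the domestic stock exchange 1726.7, purchases of foreign government bonds by domestic residents 784.1.)

-422.0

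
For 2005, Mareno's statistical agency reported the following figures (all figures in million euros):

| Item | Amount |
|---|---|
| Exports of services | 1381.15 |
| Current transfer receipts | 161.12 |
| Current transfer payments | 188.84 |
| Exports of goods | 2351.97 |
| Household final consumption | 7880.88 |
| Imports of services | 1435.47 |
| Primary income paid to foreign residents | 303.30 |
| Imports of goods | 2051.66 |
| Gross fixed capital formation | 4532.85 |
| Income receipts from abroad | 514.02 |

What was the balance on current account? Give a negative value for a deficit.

Goods balance = 2351.97 - 2051.66 = 300.31
Services balance = 1381.15 - 1435.47 = -54.32
Trade balance (goods + services) = 300.31 + (-54.32) = 245.99
Net primary income = 514.02 - 303.30 = 210.72
Net secondary income = 161.12 - 188.84 = -27.72
Current account = 245.99 + 210.72 + (-27.72) = 428.99

428.99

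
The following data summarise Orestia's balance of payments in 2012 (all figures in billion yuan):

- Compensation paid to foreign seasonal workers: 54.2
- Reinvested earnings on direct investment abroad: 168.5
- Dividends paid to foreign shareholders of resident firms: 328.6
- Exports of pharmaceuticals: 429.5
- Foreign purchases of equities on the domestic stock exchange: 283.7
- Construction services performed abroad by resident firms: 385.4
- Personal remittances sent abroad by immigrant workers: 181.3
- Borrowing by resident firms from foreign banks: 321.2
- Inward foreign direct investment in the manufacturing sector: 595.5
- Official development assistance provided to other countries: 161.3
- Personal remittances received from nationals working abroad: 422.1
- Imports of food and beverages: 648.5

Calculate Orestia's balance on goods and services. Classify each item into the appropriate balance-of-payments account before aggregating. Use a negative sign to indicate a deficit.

166.4

Goods: 429.5 - 648.5 = -219.0
Services: 385.4
Trade balance = -219.0 + 385.4 = 166.4
(Excluded from the trade balance — primary income: compensation paid to foreign seasonal workers 54.2, reinvested earnings on direct investment abroad 168.5, dividends paid to foreign shareholders of resident firms 328.6; financial account: foreign purchases of equities on the domestic stock exchange 283.7, borrowing by resident firms from foreign banks 321.2, inward foreign direct investment in the manufacturing sector 595.5; secondary income: personal remittances sent abroad by immigrant workers 181.3, official development assistance provided to other countries 161.3, personal remittances received from nationals working abroad 422.1.)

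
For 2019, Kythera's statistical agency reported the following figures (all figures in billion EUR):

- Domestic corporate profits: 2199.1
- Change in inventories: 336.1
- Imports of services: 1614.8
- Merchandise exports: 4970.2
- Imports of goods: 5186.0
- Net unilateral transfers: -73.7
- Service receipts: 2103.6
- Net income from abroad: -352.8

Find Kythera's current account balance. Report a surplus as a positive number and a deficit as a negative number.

-153.5

Goods balance = 4970.2 - 5186.0 = -215.8
Services balance = 2103.6 - 1614.8 = 488.8
Trade balance (goods + services) = -215.8 + 488.8 = 273.0
Net primary income = -352.8
Net secondary income = -73.7
Current account = 273.0 + (-352.8) + (-73.7) = -153.5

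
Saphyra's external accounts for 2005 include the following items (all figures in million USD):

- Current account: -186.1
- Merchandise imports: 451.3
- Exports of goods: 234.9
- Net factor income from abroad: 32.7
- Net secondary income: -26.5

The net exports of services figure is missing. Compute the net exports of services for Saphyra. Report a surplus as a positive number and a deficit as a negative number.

24.1

Current account = goods balance + services balance + net primary income + net secondary income
Sum of the known components = -210.2
Net exports of services = CA - (known components) = -186.1 - (-210.2) = 24.1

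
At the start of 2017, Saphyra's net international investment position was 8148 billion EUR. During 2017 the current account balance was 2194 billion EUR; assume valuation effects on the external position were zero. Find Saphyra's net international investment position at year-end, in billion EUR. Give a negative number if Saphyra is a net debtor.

With no valuation effects, change in NIIP = current account = 2194
End-of-year NIIP = 8148 + 2194 = 10342

10342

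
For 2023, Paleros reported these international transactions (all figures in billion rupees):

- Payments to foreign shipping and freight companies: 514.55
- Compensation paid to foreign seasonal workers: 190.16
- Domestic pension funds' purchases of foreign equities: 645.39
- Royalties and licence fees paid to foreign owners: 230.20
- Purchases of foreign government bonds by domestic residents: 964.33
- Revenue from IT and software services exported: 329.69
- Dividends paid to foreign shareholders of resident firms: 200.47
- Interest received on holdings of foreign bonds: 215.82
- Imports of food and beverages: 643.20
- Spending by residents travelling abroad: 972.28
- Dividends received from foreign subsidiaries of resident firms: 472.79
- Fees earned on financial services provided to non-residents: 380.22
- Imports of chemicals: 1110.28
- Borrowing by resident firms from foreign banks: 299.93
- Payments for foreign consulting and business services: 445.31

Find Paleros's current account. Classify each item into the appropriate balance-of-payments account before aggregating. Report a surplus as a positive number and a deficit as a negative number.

Goods: -1110.28 - 643.20 = -1753.48
Services: 329.69 - 230.20 - 445.31 - 972.28 - 514.55 + 380.22 = -1452.43
Primary income: 472.79 - 190.16 - 200.47 + 215.82 = 297.98
Current account = (-1753.48) + (-1452.43) + 297.98 = -2907.93
(Excluded from the current account — financial account: domestic pension funds' purchases of foreign equities 645.39, purchases of foreign government bonds by domestic residents 964.33, borrowing by resident firms from foreign banks 299.93.)

-2907.93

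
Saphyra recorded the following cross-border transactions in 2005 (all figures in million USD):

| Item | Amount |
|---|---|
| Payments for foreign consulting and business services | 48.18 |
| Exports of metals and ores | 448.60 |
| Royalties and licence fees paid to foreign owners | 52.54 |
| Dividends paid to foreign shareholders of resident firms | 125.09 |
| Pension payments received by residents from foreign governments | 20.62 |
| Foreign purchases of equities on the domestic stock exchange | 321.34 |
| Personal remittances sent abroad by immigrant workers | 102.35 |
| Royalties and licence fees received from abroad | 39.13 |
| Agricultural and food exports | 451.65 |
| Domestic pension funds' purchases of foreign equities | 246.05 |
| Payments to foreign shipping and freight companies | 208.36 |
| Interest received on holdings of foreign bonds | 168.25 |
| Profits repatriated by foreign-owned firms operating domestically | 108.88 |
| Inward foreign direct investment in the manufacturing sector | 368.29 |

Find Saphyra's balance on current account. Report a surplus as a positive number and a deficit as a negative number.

Goods: 448.60 + 451.65 = 900.25
Services: -48.18 + 39.13 - 52.54 - 208.36 = -269.95
Primary income: -125.09 - 108.88 + 168.25 = -65.72
Secondary income: 20.62 - 102.35 = -81.73
Current account = 900.25 + (-269.95) + (-65.72) + (-81.73) = 482.85
(Excluded from the current account — financial account: foreign purchases of equities on the domestic stock exchange 321.34, domestic pension funds' purchases of foreign equities 246.05, inward foreign direct investment in the manufacturing sector 368.29.)

482.85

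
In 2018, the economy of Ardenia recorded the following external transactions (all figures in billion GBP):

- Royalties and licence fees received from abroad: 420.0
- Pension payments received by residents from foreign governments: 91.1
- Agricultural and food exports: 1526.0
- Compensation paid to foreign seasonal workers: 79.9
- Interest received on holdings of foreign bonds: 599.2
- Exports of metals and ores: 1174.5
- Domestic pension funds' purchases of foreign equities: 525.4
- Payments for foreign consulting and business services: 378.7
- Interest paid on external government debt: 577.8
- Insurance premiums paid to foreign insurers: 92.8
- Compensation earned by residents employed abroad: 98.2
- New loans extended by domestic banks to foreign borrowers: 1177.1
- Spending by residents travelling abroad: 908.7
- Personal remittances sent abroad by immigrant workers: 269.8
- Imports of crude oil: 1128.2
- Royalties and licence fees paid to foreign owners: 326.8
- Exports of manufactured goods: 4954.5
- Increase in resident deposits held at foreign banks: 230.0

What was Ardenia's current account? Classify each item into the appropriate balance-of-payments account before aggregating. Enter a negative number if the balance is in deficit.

5100.8

Goods: -1128.2 + 1174.5 + 1526.0 + 4954.5 = 6526.8
Services: -92.8 - 326.8 - 908.7 - 378.7 + 420.0 = -1287.0
Primary income: 98.2 - 79.9 + 599.2 - 577.8 = 39.7
Secondary income: -269.8 + 91.1 = -178.7
Current account = 6526.8 + (-1287.0) + 39.7 + (-178.7) = 5100.8
(Excluded from the current account — financial account: domestic pension funds' purchases of foreign equities 525.4, new loans extended by domestic banks to foreign borrowers 1177.1, increase in resident deposits held at foreign banks 230.0.)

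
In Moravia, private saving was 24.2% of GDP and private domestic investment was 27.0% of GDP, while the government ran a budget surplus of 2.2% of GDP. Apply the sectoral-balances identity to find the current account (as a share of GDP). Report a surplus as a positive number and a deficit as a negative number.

-0.6

By the sectoral-balances identity, CA = (S_private - I) + (T - G).
Private balance = 24.2 - 27.0 = -2.8
Government balance (T - G) = 2.2
CA = -2.8 + 2.2 = -0.6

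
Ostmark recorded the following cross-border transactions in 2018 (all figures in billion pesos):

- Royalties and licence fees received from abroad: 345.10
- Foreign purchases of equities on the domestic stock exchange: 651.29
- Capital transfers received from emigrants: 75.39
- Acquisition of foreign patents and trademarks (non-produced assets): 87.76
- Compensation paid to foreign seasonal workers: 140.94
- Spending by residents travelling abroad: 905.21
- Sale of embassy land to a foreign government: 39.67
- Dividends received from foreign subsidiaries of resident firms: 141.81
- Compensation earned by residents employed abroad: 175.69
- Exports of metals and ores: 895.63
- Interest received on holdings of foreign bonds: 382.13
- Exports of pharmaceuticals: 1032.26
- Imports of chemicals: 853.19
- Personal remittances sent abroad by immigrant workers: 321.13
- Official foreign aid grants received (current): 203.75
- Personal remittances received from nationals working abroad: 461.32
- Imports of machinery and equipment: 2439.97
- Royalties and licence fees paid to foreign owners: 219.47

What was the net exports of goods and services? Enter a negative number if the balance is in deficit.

Goods: -853.19 + 1032.26 - 2439.97 + 895.63 = -1365.27
Services: 345.10 - 219.47 - 905.21 = -779.58
Trade balance = -1365.27 + (-779.58) = -2144.85
(Excluded from the trade balance — financial account: foreign purchases of equities on the domestic stock exchange 651.29; capital account: capital transfers received from emigrants 75.39, acquisition of foreign patents and trademarks (non-produced assets) 87.76, sale of embassy land to a foreign government 39.67; primary income: compensation paid to foreign seasonal workers 140.94, dividends received from foreign subsidiaries of resident firms 141.81, compensation earned by residents employed abroad 175.69, interest received on holdings of foreign bonds 382.13; secondary income: personal remittances sent abroad by immigrant workers 321.13, official foreign aid grants received (current) 203.75, personal remittances received from nationals working abroad 461.32.)

-2144.85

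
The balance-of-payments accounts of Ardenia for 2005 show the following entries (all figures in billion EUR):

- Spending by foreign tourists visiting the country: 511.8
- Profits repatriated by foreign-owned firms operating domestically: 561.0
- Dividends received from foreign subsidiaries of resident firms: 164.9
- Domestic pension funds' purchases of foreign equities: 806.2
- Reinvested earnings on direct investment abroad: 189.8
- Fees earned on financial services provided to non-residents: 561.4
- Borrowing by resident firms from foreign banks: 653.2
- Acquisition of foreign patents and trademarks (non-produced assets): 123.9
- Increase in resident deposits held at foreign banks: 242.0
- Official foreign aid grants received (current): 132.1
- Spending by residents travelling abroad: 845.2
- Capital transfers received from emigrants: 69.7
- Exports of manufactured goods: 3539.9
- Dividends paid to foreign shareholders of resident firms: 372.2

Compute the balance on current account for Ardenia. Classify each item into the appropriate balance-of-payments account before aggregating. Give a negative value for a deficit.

Goods: 3539.9
Services: 561.4 + 511.8 - 845.2 = 228.0
Primary income: 189.8 + 164.9 - 561.0 - 372.2 = -578.5
Secondary income: 132.1
Current account = 3539.9 + 228.0 + (-578.5) + 132.1 = 3321.5
(Excluded from the current account — financial account: domestic pension funds' purchases of foreign equities 806.2, borrowing by resident firms from foreign banks 653.2, increase in resident deposits held at foreign banks 242.0; capital account: acquisition of foreign patents and trademarks (non-produced assets) 123.9, capital transfers received from emigrants 69.7.)

3321.5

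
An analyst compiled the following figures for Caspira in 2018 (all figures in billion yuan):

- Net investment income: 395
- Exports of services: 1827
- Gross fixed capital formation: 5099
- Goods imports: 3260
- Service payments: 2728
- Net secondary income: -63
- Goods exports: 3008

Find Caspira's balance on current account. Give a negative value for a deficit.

-821

Goods balance = 3008 - 3260 = -252
Services balance = 1827 - 2728 = -901
Trade balance (goods + services) = -252 + (-901) = -1153
Net primary income = 395
Net secondary income = -63
Current account = -1153 + 395 + (-63) = -821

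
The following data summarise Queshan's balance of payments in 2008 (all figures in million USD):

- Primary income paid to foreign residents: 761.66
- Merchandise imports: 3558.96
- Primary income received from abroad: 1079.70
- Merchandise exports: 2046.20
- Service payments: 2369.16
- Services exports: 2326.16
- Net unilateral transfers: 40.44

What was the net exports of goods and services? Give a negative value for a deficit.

Goods balance = 2046.20 - 3558.96 = -1512.76
Services balance = 2326.16 - 2369.16 = -43.00
Trade balance (goods + services) = -1512.76 + (-43.00) = -1555.76

-1555.76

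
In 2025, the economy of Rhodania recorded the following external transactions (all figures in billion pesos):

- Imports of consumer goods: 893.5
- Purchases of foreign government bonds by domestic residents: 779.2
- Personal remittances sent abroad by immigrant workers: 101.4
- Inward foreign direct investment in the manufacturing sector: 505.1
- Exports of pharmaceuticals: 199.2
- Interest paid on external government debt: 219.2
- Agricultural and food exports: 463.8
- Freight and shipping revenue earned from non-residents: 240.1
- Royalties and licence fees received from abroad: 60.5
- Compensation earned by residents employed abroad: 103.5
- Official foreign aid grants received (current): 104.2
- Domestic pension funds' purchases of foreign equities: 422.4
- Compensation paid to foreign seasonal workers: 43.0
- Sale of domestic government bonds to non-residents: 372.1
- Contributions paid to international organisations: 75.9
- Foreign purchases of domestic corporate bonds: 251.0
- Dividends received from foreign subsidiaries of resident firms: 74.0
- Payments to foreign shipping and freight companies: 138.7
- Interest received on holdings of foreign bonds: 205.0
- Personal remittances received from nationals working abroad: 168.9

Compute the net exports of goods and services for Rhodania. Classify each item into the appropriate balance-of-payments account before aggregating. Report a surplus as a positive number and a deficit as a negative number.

Goods: -893.5 + 199.2 + 463.8 = -230.5
Services: -138.7 + 240.1 + 60.5 = 161.9
Trade balance = -230.5 + 161.9 = -68.6
(Excluded from the trade balance — financial account: purchases of foreign government bonds by domestic residents 779.2, inward foreign direct investment in the manufacturing sector 505.1, domestic pension funds' purchases of foreign equities 422.4, sale of domestic government bonds to non-residents 372.1, foreign purchases of domestic corporate bonds 251.0; secondary income: personal remittances sent abroad by immigrant workers 101.4, official foreign aid grants received (current) 104.2, contributions paid to international organisations 75.9, personal remittances received from nationals working abroad 168.9; primary income: interest paid on external government debt 219.2, compensation earned by residents employed abroad 103.5, compensation paid to foreign seasonal workers 43.0, dividends received from foreign subsidiaries of resident firms 74.0, interest received on holdings of foreign bonds 205.0.)

-68.6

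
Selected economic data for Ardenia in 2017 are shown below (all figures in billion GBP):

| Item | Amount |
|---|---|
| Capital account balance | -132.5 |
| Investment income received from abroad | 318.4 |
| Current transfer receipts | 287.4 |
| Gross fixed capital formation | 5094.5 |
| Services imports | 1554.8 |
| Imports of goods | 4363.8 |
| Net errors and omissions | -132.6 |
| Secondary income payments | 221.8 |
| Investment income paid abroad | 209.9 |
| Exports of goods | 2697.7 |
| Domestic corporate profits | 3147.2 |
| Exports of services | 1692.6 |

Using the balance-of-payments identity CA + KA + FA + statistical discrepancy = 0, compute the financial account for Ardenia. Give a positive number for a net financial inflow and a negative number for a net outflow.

1619.3

Goods balance = 2697.7 - 4363.8 = -1666.1
Services balance = 1692.6 - 1554.8 = 137.8
Trade balance (goods + services) = -1666.1 + 137.8 = -1528.3
Net primary income = 318.4 - 209.9 = 108.5
Net secondary income = 287.4 - 221.8 = 65.6
Current account = -1528.3 + 108.5 + 65.6 = -1354.2
Financial account = -(-1354.2 + (-132.5) + (-132.6)) = 1619.3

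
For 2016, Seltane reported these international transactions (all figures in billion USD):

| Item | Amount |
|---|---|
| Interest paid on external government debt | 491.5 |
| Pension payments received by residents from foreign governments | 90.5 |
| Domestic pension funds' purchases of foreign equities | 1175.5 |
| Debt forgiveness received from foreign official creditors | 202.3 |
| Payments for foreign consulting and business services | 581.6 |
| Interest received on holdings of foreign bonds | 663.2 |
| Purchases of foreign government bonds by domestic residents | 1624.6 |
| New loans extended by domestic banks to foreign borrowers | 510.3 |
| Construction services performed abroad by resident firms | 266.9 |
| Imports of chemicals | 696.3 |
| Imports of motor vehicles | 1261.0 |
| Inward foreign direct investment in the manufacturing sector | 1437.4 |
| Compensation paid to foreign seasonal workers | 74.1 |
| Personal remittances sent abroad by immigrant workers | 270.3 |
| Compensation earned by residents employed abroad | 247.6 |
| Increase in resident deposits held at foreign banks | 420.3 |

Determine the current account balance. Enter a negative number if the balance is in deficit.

Goods: -1261.0 - 696.3 = -1957.3
Services: -581.6 + 266.9 = -314.7
Primary income: -74.1 + 247.6 - 491.5 + 663.2 = 345.2
Secondary income: -270.3 + 90.5 = -179.8
Current account = (-1957.3) + (-314.7) + 345.2 + (-179.8) = -2106.6
(Excluded from the current account — financial account: domestic pension funds' purchases of foreign equities 1175.5, purchases of foreign government bonds by domestic residents 1624.6, new loans extended by domestic banks to foreign borrowers 510.3, inward foreign direct investment in the manufacturing sector 1437.4, increase in resident deposits held at foreign banks 420.3; capital account: debt forgiveness received from foreign official creditors 202.3.)

-2106.6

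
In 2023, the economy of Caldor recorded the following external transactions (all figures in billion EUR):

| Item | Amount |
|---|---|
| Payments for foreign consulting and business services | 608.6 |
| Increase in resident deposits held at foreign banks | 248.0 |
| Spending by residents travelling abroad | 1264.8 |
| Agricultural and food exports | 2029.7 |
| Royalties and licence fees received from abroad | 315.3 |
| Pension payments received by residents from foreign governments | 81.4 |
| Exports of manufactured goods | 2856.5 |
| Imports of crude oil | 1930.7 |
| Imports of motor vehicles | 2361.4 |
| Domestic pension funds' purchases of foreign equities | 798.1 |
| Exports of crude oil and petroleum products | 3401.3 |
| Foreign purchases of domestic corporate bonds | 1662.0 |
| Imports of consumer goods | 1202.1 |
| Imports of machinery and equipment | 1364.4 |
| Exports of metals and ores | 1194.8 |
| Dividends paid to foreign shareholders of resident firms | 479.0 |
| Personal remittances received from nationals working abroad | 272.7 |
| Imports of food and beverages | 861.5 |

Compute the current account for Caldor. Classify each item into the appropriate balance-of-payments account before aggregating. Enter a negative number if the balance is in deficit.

79.2

Goods: 3401.3 - 1364.4 - 1202.1 + 1194.8 + 2029.7 - 2361.4 + 2856.5 - 861.5 - 1930.7 = 1762.2
Services: -1264.8 + 315.3 - 608.6 = -1558.1
Primary income: -479.0
Secondary income: 81.4 + 272.7 = 354.1
Current account = 1762.2 + (-1558.1) + (-479.0) + 354.1 = 79.2
(Excluded from the current account — financial account: increase in resident deposits held at foreign banks 248.0, domestic pension funds' purchases of foreign equities 798.1, foreign purchases of domestic corporate bonds 1662.0.)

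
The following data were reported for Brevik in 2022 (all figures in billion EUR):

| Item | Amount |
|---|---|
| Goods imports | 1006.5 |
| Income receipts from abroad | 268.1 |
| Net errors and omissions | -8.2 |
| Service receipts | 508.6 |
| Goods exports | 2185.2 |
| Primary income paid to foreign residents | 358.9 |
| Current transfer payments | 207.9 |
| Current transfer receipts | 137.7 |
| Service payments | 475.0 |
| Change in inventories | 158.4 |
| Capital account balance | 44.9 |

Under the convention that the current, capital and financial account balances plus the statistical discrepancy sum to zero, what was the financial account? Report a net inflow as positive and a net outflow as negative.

Goods balance = 2185.2 - 1006.5 = 1178.7
Services balance = 508.6 - 475.0 = 33.6
Trade balance (goods + services) = 1178.7 + 33.6 = 1212.3
Net primary income = 268.1 - 358.9 = -90.8
Net secondary income = 137.7 - 207.9 = -70.2
Current account = 1212.3 + (-90.8) + (-70.2) = 1051.3
Financial account = -(1051.3 + 44.9 + (-8.2)) = -1088.0

-1088.0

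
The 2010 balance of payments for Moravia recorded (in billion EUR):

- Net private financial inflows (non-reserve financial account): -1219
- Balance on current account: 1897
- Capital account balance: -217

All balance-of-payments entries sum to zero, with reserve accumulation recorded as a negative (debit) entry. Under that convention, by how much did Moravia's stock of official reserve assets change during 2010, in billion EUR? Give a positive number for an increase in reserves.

Official reserve transactions balance = -(1897 + (-217) + (-1219)) = -461
An accumulation of reserves is recorded as a debit (negative entry), so the change in the stock of reserves is the negative of that balance.
Change in official reserves = -(-461) = 461

461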